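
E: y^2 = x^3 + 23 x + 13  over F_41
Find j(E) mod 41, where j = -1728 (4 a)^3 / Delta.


Delta = -16(4 a^3 + 27 b^2) mod 41 = 38
-1728 * (4 a)^3 = -1728 * (4*23)^3 mod 41 = 27
j = 27 * 38^(-1) mod 41 = 32

j = 32 (mod 41)


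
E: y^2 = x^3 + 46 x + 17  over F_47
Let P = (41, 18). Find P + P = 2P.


Doubling: s = (3 x1^2 + a) / (2 y1)
s = (3*41^2 + 46) / (2*18) mod 47 = 33
x3 = s^2 - 2 x1 mod 47 = 33^2 - 2*41 = 20
y3 = s (x1 - x3) - y1 mod 47 = 33 * (41 - 20) - 18 = 17

2P = (20, 17)


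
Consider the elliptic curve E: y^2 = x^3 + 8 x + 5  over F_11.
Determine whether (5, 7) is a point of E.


Check whether y^2 = x^3 + 8 x + 5 (mod 11) for (x, y) = (5, 7).
LHS: y^2 = 7^2 mod 11 = 5
RHS: x^3 + 8 x + 5 = 5^3 + 8*5 + 5 mod 11 = 5
LHS = RHS

Yes, on the curve


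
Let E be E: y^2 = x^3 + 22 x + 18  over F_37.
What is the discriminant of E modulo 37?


4 a^3 + 27 b^2 = 4*22^3 + 27*18^2 = 42592 + 8748 = 51340
Delta = -16 * (51340) = -821440
Delta mod 37 = 34

Delta = 34 (mod 37)


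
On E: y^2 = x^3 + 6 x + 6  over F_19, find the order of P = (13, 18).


Compute successive multiples of P until we hit O:
  1P = (13, 18)
  2P = (12, 1)
  3P = (17, 9)
  4P = (0, 5)
  5P = (7, 7)
  6P = (5, 3)
  7P = (6, 7)
  8P = (11, 15)
  ... (continuing to 19P)
  19P = O

ord(P) = 19


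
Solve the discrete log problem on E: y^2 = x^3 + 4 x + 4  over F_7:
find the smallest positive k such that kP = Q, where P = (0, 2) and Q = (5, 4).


Enumerate multiples of P until we hit Q = (5, 4):
  1P = (0, 2)
  2P = (1, 4)
  3P = (3, 6)
  4P = (5, 3)
  5P = (4, 0)
  6P = (5, 4)
Match found at i = 6.

k = 6


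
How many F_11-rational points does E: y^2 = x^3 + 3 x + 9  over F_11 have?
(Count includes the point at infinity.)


For each x in F_11, count y with y^2 = x^3 + 3 x + 9 mod 11:
  x = 0: RHS = 9, y in [3, 8]  -> 2 point(s)
  x = 2: RHS = 1, y in [1, 10]  -> 2 point(s)
  x = 3: RHS = 1, y in [1, 10]  -> 2 point(s)
  x = 6: RHS = 1, y in [1, 10]  -> 2 point(s)
  x = 10: RHS = 5, y in [4, 7]  -> 2 point(s)
Affine points: 10. Add the point at infinity: total = 11.

#E(F_11) = 11


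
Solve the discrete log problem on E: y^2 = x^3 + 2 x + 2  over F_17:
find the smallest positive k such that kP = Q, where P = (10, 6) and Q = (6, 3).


Enumerate multiples of P until we hit Q = (6, 3):
  1P = (10, 6)
  2P = (16, 13)
  3P = (7, 6)
  4P = (0, 11)
  5P = (3, 16)
  6P = (5, 16)
  7P = (6, 3)
Match found at i = 7.

k = 7


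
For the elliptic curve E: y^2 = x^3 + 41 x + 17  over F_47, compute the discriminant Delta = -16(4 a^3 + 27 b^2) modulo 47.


4 a^3 + 27 b^2 = 4*41^3 + 27*17^2 = 275684 + 7803 = 283487
Delta = -16 * (283487) = -4535792
Delta mod 47 = 37

Delta = 37 (mod 47)


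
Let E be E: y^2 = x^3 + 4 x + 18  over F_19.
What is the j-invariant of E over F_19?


Delta = -16(4 a^3 + 27 b^2) mod 19 = 13
-1728 * (4 a)^3 = -1728 * (4*4)^3 mod 19 = 11
j = 11 * 13^(-1) mod 19 = 14

j = 14 (mod 19)


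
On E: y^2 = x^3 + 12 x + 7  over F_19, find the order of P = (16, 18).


Compute successive multiples of P until we hit O:
  1P = (16, 18)
  2P = (11, 8)
  3P = (15, 3)
  4P = (4, 10)
  5P = (10, 5)
  6P = (13, 17)
  7P = (7, 4)
  8P = (1, 18)
  ... (continuing to 25P)
  25P = O

ord(P) = 25


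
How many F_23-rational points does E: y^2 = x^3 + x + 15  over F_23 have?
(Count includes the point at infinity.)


For each x in F_23, count y with y^2 = x^3 + 1 x + 15 mod 23:
  x = 2: RHS = 2, y in [5, 18]  -> 2 point(s)
  x = 8: RHS = 6, y in [11, 12]  -> 2 point(s)
  x = 10: RHS = 13, y in [6, 17]  -> 2 point(s)
  x = 11: RHS = 0, y in [0]  -> 1 point(s)
  x = 14: RHS = 13, y in [6, 17]  -> 2 point(s)
  x = 15: RHS = 1, y in [1, 22]  -> 2 point(s)
  x = 17: RHS = 0, y in [0]  -> 1 point(s)
  x = 18: RHS = 0, y in [0]  -> 1 point(s)
  x = 19: RHS = 16, y in [4, 19]  -> 2 point(s)
  x = 20: RHS = 8, y in [10, 13]  -> 2 point(s)
  x = 22: RHS = 13, y in [6, 17]  -> 2 point(s)
Affine points: 19. Add the point at infinity: total = 20.

#E(F_23) = 20


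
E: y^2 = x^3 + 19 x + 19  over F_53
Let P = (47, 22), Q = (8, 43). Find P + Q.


P != Q, so use the chord formula.
s = (y2 - y1) / (x2 - x1) = (21) / (14) mod 53 = 28
x3 = s^2 - x1 - x2 mod 53 = 28^2 - 47 - 8 = 40
y3 = s (x1 - x3) - y1 mod 53 = 28 * (47 - 40) - 22 = 15

P + Q = (40, 15)


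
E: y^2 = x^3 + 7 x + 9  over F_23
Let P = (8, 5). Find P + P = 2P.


Doubling: s = (3 x1^2 + a) / (2 y1)
s = (3*8^2 + 7) / (2*5) mod 23 = 13
x3 = s^2 - 2 x1 mod 23 = 13^2 - 2*8 = 15
y3 = s (x1 - x3) - y1 mod 23 = 13 * (8 - 15) - 5 = 19

2P = (15, 19)


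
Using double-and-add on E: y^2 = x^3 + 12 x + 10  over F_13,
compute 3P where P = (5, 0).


k = 3 = 11_2 (binary, LSB first: 11)
Double-and-add from P = (5, 0):
  bit 0 = 1: acc = O + (5, 0) = (5, 0)
  bit 1 = 1: acc = (5, 0) + O = (5, 0)

3P = (5, 0)


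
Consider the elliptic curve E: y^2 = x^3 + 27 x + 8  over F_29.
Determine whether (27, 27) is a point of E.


Check whether y^2 = x^3 + 27 x + 8 (mod 29) for (x, y) = (27, 27).
LHS: y^2 = 27^2 mod 29 = 4
RHS: x^3 + 27 x + 8 = 27^3 + 27*27 + 8 mod 29 = 4
LHS = RHS

Yes, on the curve


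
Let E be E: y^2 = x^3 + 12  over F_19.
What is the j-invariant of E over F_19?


Delta = -16(4 a^3 + 27 b^2) mod 19 = 17
-1728 * (4 a)^3 = -1728 * (4*0)^3 mod 19 = 0
j = 0 * 17^(-1) mod 19 = 0

j = 0 (mod 19)


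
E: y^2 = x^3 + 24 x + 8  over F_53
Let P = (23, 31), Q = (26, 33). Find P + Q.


P != Q, so use the chord formula.
s = (y2 - y1) / (x2 - x1) = (2) / (3) mod 53 = 36
x3 = s^2 - x1 - x2 mod 53 = 36^2 - 23 - 26 = 28
y3 = s (x1 - x3) - y1 mod 53 = 36 * (23 - 28) - 31 = 1

P + Q = (28, 1)


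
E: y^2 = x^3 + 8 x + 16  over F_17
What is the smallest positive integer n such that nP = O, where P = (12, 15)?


Compute successive multiples of P until we hit O:
  1P = (12, 15)
  2P = (6, 5)
  3P = (15, 14)
  4P = (9, 1)
  5P = (14, 4)
  6P = (0, 4)
  7P = (1, 5)
  8P = (3, 4)
  ... (continuing to 19P)
  19P = O

ord(P) = 19


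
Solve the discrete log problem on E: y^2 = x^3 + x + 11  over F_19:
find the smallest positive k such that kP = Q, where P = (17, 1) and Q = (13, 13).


Enumerate multiples of P until we hit Q = (13, 13):
  1P = (17, 1)
  2P = (13, 6)
  3P = (6, 9)
  4P = (16, 0)
  5P = (6, 10)
  6P = (13, 13)
Match found at i = 6.

k = 6


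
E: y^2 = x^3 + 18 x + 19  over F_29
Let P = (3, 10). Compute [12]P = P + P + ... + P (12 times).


k = 12 = 1100_2 (binary, LSB first: 0011)
Double-and-add from P = (3, 10):
  bit 0 = 0: acc unchanged = O
  bit 1 = 0: acc unchanged = O
  bit 2 = 1: acc = O + (27, 27) = (27, 27)
  bit 3 = 1: acc = (27, 27) + (24, 23) = (12, 22)

12P = (12, 22)


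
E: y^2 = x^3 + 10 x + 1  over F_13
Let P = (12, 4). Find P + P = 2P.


Doubling: s = (3 x1^2 + a) / (2 y1)
s = (3*12^2 + 10) / (2*4) mod 13 = 0
x3 = s^2 - 2 x1 mod 13 = 0^2 - 2*12 = 2
y3 = s (x1 - x3) - y1 mod 13 = 0 * (12 - 2) - 4 = 9

2P = (2, 9)


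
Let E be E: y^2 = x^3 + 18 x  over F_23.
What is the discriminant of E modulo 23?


4 a^3 + 27 b^2 = 4*18^3 + 27*0^2 = 23328 + 0 = 23328
Delta = -16 * (23328) = -373248
Delta mod 23 = 19

Delta = 19 (mod 23)


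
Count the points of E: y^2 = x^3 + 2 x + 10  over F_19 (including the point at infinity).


For each x in F_19, count y with y^2 = x^3 + 2 x + 10 mod 19:
  x = 3: RHS = 5, y in [9, 10]  -> 2 point(s)
  x = 4: RHS = 6, y in [5, 14]  -> 2 point(s)
  x = 7: RHS = 6, y in [5, 14]  -> 2 point(s)
  x = 8: RHS = 6, y in [5, 14]  -> 2 point(s)
  x = 9: RHS = 16, y in [4, 15]  -> 2 point(s)
  x = 10: RHS = 4, y in [2, 17]  -> 2 point(s)
  x = 17: RHS = 17, y in [6, 13]  -> 2 point(s)
  x = 18: RHS = 7, y in [8, 11]  -> 2 point(s)
Affine points: 16. Add the point at infinity: total = 17.

#E(F_19) = 17


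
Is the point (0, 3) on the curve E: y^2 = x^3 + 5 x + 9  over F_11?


Check whether y^2 = x^3 + 5 x + 9 (mod 11) for (x, y) = (0, 3).
LHS: y^2 = 3^2 mod 11 = 9
RHS: x^3 + 5 x + 9 = 0^3 + 5*0 + 9 mod 11 = 9
LHS = RHS

Yes, on the curve


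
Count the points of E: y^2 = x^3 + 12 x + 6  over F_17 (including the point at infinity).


For each x in F_17, count y with y^2 = x^3 + 12 x + 6 mod 17:
  x = 1: RHS = 2, y in [6, 11]  -> 2 point(s)
  x = 2: RHS = 4, y in [2, 15]  -> 2 point(s)
  x = 3: RHS = 1, y in [1, 16]  -> 2 point(s)
  x = 4: RHS = 16, y in [4, 13]  -> 2 point(s)
  x = 5: RHS = 4, y in [2, 15]  -> 2 point(s)
  x = 7: RHS = 8, y in [5, 12]  -> 2 point(s)
  x = 8: RHS = 2, y in [6, 11]  -> 2 point(s)
  x = 10: RHS = 4, y in [2, 15]  -> 2 point(s)
  x = 12: RHS = 8, y in [5, 12]  -> 2 point(s)
  x = 13: RHS = 13, y in [8, 9]  -> 2 point(s)
  x = 15: RHS = 8, y in [5, 12]  -> 2 point(s)
Affine points: 22. Add the point at infinity: total = 23.

#E(F_17) = 23


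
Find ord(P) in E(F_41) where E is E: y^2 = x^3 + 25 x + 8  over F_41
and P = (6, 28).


Compute successive multiples of P until we hit O:
  1P = (6, 28)
  2P = (34, 8)
  3P = (40, 8)
  4P = (4, 7)
  5P = (8, 33)
  6P = (23, 32)
  7P = (20, 29)
  8P = (24, 0)
  ... (continuing to 16P)
  16P = O

ord(P) = 16


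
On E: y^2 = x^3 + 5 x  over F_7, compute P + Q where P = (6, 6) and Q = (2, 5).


P != Q, so use the chord formula.
s = (y2 - y1) / (x2 - x1) = (6) / (3) mod 7 = 2
x3 = s^2 - x1 - x2 mod 7 = 2^2 - 6 - 2 = 3
y3 = s (x1 - x3) - y1 mod 7 = 2 * (6 - 3) - 6 = 0

P + Q = (3, 0)


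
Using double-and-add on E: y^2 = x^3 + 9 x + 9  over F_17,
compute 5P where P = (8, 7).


k = 5 = 101_2 (binary, LSB first: 101)
Double-and-add from P = (8, 7):
  bit 0 = 1: acc = O + (8, 7) = (8, 7)
  bit 1 = 0: acc unchanged = (8, 7)
  bit 2 = 1: acc = (8, 7) + (0, 14) = (1, 6)

5P = (1, 6)


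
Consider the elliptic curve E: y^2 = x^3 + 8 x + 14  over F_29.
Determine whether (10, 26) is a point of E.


Check whether y^2 = x^3 + 8 x + 14 (mod 29) for (x, y) = (10, 26).
LHS: y^2 = 26^2 mod 29 = 9
RHS: x^3 + 8 x + 14 = 10^3 + 8*10 + 14 mod 29 = 21
LHS != RHS

No, not on the curve


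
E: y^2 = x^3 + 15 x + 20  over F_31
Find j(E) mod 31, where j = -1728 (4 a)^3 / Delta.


Delta = -16(4 a^3 + 27 b^2) mod 31 = 2
-1728 * (4 a)^3 = -1728 * (4*15)^3 mod 31 = 29
j = 29 * 2^(-1) mod 31 = 30

j = 30 (mod 31)


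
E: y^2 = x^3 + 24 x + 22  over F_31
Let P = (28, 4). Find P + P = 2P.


Doubling: s = (3 x1^2 + a) / (2 y1)
s = (3*28^2 + 24) / (2*4) mod 31 = 18
x3 = s^2 - 2 x1 mod 31 = 18^2 - 2*28 = 20
y3 = s (x1 - x3) - y1 mod 31 = 18 * (28 - 20) - 4 = 16

2P = (20, 16)


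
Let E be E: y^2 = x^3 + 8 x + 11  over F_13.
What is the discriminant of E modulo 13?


4 a^3 + 27 b^2 = 4*8^3 + 27*11^2 = 2048 + 3267 = 5315
Delta = -16 * (5315) = -85040
Delta mod 13 = 6

Delta = 6 (mod 13)


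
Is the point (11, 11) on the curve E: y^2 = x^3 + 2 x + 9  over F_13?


Check whether y^2 = x^3 + 2 x + 9 (mod 13) for (x, y) = (11, 11).
LHS: y^2 = 11^2 mod 13 = 4
RHS: x^3 + 2 x + 9 = 11^3 + 2*11 + 9 mod 13 = 10
LHS != RHS

No, not on the curve


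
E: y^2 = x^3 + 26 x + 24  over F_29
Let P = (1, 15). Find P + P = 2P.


Doubling: s = (3 x1^2 + a) / (2 y1)
s = (3*1^2 + 26) / (2*15) mod 29 = 0
x3 = s^2 - 2 x1 mod 29 = 0^2 - 2*1 = 27
y3 = s (x1 - x3) - y1 mod 29 = 0 * (1 - 27) - 15 = 14

2P = (27, 14)


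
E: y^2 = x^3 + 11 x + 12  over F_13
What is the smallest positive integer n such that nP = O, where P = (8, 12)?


Compute successive multiples of P until we hit O:
  1P = (8, 12)
  2P = (0, 8)
  3P = (2, 4)
  4P = (12, 0)
  5P = (2, 9)
  6P = (0, 5)
  7P = (8, 1)
  8P = O

ord(P) = 8


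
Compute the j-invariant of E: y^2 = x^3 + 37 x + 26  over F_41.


Delta = -16(4 a^3 + 27 b^2) mod 41 = 7
-1728 * (4 a)^3 = -1728 * (4*37)^3 mod 41 = 17
j = 17 * 7^(-1) mod 41 = 20

j = 20 (mod 41)


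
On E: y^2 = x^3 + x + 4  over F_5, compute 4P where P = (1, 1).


k = 4 = 100_2 (binary, LSB first: 001)
Double-and-add from P = (1, 1):
  bit 0 = 0: acc unchanged = O
  bit 1 = 0: acc unchanged = O
  bit 2 = 1: acc = O + (0, 2) = (0, 2)

4P = (0, 2)


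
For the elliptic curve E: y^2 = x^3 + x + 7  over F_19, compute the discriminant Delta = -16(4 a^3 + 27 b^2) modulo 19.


4 a^3 + 27 b^2 = 4*1^3 + 27*7^2 = 4 + 1323 = 1327
Delta = -16 * (1327) = -21232
Delta mod 19 = 10

Delta = 10 (mod 19)


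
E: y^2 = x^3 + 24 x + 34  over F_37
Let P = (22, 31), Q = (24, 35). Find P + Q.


P != Q, so use the chord formula.
s = (y2 - y1) / (x2 - x1) = (4) / (2) mod 37 = 2
x3 = s^2 - x1 - x2 mod 37 = 2^2 - 22 - 24 = 32
y3 = s (x1 - x3) - y1 mod 37 = 2 * (22 - 32) - 31 = 23

P + Q = (32, 23)


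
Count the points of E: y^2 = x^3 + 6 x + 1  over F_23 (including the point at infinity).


For each x in F_23, count y with y^2 = x^3 + 6 x + 1 mod 23:
  x = 0: RHS = 1, y in [1, 22]  -> 2 point(s)
  x = 1: RHS = 8, y in [10, 13]  -> 2 point(s)
  x = 3: RHS = 0, y in [0]  -> 1 point(s)
  x = 5: RHS = 18, y in [8, 15]  -> 2 point(s)
  x = 6: RHS = 0, y in [0]  -> 1 point(s)
  x = 7: RHS = 18, y in [8, 15]  -> 2 point(s)
  x = 8: RHS = 9, y in [3, 20]  -> 2 point(s)
  x = 9: RHS = 2, y in [5, 18]  -> 2 point(s)
  x = 10: RHS = 3, y in [7, 16]  -> 2 point(s)
  x = 11: RHS = 18, y in [8, 15]  -> 2 point(s)
  x = 14: RHS = 0, y in [0]  -> 1 point(s)
  x = 15: RHS = 16, y in [4, 19]  -> 2 point(s)
  x = 17: RHS = 2, y in [5, 18]  -> 2 point(s)
  x = 20: RHS = 2, y in [5, 18]  -> 2 point(s)
  x = 21: RHS = 4, y in [2, 21]  -> 2 point(s)
Affine points: 27. Add the point at infinity: total = 28.

#E(F_23) = 28


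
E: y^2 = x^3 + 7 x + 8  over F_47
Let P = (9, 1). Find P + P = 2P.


Doubling: s = (3 x1^2 + a) / (2 y1)
s = (3*9^2 + 7) / (2*1) mod 47 = 31
x3 = s^2 - 2 x1 mod 47 = 31^2 - 2*9 = 3
y3 = s (x1 - x3) - y1 mod 47 = 31 * (9 - 3) - 1 = 44

2P = (3, 44)


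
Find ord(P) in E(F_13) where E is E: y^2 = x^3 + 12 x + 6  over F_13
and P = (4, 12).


Compute successive multiples of P until we hit O:
  1P = (4, 12)
  2P = (8, 4)
  3P = (5, 3)
  4P = (7, 2)
  5P = (3, 2)
  6P = (2, 8)
  7P = (11, 0)
  8P = (2, 5)
  ... (continuing to 14P)
  14P = O

ord(P) = 14


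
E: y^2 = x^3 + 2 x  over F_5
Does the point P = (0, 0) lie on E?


Check whether y^2 = x^3 + 2 x + 0 (mod 5) for (x, y) = (0, 0).
LHS: y^2 = 0^2 mod 5 = 0
RHS: x^3 + 2 x + 0 = 0^3 + 2*0 + 0 mod 5 = 0
LHS = RHS

Yes, on the curve


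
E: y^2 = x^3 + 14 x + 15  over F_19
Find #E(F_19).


For each x in F_19, count y with y^2 = x^3 + 14 x + 15 mod 19:
  x = 1: RHS = 11, y in [7, 12]  -> 2 point(s)
  x = 5: RHS = 1, y in [1, 18]  -> 2 point(s)
  x = 6: RHS = 11, y in [7, 12]  -> 2 point(s)
  x = 7: RHS = 0, y in [0]  -> 1 point(s)
  x = 12: RHS = 11, y in [7, 12]  -> 2 point(s)
  x = 13: RHS = 0, y in [0]  -> 1 point(s)
  x = 15: RHS = 9, y in [3, 16]  -> 2 point(s)
  x = 17: RHS = 17, y in [6, 13]  -> 2 point(s)
  x = 18: RHS = 0, y in [0]  -> 1 point(s)
Affine points: 15. Add the point at infinity: total = 16.

#E(F_19) = 16


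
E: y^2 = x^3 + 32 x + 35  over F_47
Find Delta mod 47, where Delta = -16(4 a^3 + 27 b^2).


4 a^3 + 27 b^2 = 4*32^3 + 27*35^2 = 131072 + 33075 = 164147
Delta = -16 * (164147) = -2626352
Delta mod 47 = 8

Delta = 8 (mod 47)


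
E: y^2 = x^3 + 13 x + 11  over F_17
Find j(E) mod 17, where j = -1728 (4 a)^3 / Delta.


Delta = -16(4 a^3 + 27 b^2) mod 17 = 2
-1728 * (4 a)^3 = -1728 * (4*13)^3 mod 17 = 6
j = 6 * 2^(-1) mod 17 = 3

j = 3 (mod 17)


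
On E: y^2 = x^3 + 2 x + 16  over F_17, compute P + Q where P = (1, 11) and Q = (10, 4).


P != Q, so use the chord formula.
s = (y2 - y1) / (x2 - x1) = (10) / (9) mod 17 = 3
x3 = s^2 - x1 - x2 mod 17 = 3^2 - 1 - 10 = 15
y3 = s (x1 - x3) - y1 mod 17 = 3 * (1 - 15) - 11 = 15

P + Q = (15, 15)


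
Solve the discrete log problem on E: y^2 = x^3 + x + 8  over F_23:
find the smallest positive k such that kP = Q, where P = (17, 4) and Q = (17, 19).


Enumerate multiples of P until we hit Q = (17, 19):
  1P = (17, 4)
  2P = (14, 11)
  3P = (0, 10)
  4P = (7, 6)
  5P = (11, 4)
  6P = (18, 19)
  7P = (6, 0)
  8P = (18, 4)
  9P = (11, 19)
  10P = (7, 17)
  11P = (0, 13)
  12P = (14, 12)
  13P = (17, 19)
Match found at i = 13.

k = 13


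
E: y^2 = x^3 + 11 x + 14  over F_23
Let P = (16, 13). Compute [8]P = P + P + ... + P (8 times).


k = 8 = 1000_2 (binary, LSB first: 0001)
Double-and-add from P = (16, 13):
  bit 0 = 0: acc unchanged = O
  bit 1 = 0: acc unchanged = O
  bit 2 = 0: acc unchanged = O
  bit 3 = 1: acc = O + (22, 5) = (22, 5)

8P = (22, 5)


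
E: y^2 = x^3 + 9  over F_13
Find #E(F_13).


For each x in F_13, count y with y^2 = x^3 + 0 x + 9 mod 13:
  x = 0: RHS = 9, y in [3, 10]  -> 2 point(s)
  x = 1: RHS = 10, y in [6, 7]  -> 2 point(s)
  x = 2: RHS = 4, y in [2, 11]  -> 2 point(s)
  x = 3: RHS = 10, y in [6, 7]  -> 2 point(s)
  x = 5: RHS = 4, y in [2, 11]  -> 2 point(s)
  x = 6: RHS = 4, y in [2, 11]  -> 2 point(s)
  x = 7: RHS = 1, y in [1, 12]  -> 2 point(s)
  x = 8: RHS = 1, y in [1, 12]  -> 2 point(s)
  x = 9: RHS = 10, y in [6, 7]  -> 2 point(s)
  x = 11: RHS = 1, y in [1, 12]  -> 2 point(s)
Affine points: 20. Add the point at infinity: total = 21.

#E(F_13) = 21


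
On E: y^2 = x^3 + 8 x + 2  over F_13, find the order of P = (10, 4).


Compute successive multiples of P until we hit O:
  1P = (10, 4)
  2P = (3, 12)
  3P = (9, 6)
  4P = (11, 11)
  5P = (2, 0)
  6P = (11, 2)
  7P = (9, 7)
  8P = (3, 1)
  ... (continuing to 10P)
  10P = O

ord(P) = 10


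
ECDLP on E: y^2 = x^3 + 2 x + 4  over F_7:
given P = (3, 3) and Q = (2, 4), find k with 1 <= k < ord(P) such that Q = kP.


Enumerate multiples of P until we hit Q = (2, 4):
  1P = (3, 3)
  2P = (2, 3)
  3P = (2, 4)
Match found at i = 3.

k = 3


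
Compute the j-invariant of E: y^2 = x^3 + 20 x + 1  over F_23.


Delta = -16(4 a^3 + 27 b^2) mod 23 = 8
-1728 * (4 a)^3 = -1728 * (4*20)^3 mod 23 = 9
j = 9 * 8^(-1) mod 23 = 4

j = 4 (mod 23)


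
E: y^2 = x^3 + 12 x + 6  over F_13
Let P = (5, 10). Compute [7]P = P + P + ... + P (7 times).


k = 7 = 111_2 (binary, LSB first: 111)
Double-and-add from P = (5, 10):
  bit 0 = 1: acc = O + (5, 10) = (5, 10)
  bit 1 = 1: acc = (5, 10) + (2, 5) = (3, 2)
  bit 2 = 1: acc = (3, 2) + (8, 4) = (11, 0)

7P = (11, 0)


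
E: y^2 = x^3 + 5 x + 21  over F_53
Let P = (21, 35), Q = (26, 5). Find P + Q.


P != Q, so use the chord formula.
s = (y2 - y1) / (x2 - x1) = (23) / (5) mod 53 = 47
x3 = s^2 - x1 - x2 mod 53 = 47^2 - 21 - 26 = 42
y3 = s (x1 - x3) - y1 mod 53 = 47 * (21 - 42) - 35 = 38

P + Q = (42, 38)


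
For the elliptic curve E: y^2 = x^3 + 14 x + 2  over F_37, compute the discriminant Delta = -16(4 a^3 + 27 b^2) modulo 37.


4 a^3 + 27 b^2 = 4*14^3 + 27*2^2 = 10976 + 108 = 11084
Delta = -16 * (11084) = -177344
Delta mod 37 = 34

Delta = 34 (mod 37)


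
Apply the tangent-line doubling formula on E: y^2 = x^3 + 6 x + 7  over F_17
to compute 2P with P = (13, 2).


Doubling: s = (3 x1^2 + a) / (2 y1)
s = (3*13^2 + 6) / (2*2) mod 17 = 5
x3 = s^2 - 2 x1 mod 17 = 5^2 - 2*13 = 16
y3 = s (x1 - x3) - y1 mod 17 = 5 * (13 - 16) - 2 = 0

2P = (16, 0)


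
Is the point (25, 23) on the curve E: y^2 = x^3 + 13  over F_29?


Check whether y^2 = x^3 + 0 x + 13 (mod 29) for (x, y) = (25, 23).
LHS: y^2 = 23^2 mod 29 = 7
RHS: x^3 + 0 x + 13 = 25^3 + 0*25 + 13 mod 29 = 7
LHS = RHS

Yes, on the curve


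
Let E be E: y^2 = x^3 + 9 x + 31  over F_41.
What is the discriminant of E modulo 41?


4 a^3 + 27 b^2 = 4*9^3 + 27*31^2 = 2916 + 25947 = 28863
Delta = -16 * (28863) = -461808
Delta mod 41 = 16

Delta = 16 (mod 41)


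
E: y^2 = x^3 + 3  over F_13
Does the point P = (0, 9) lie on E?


Check whether y^2 = x^3 + 0 x + 3 (mod 13) for (x, y) = (0, 9).
LHS: y^2 = 9^2 mod 13 = 3
RHS: x^3 + 0 x + 3 = 0^3 + 0*0 + 3 mod 13 = 3
LHS = RHS

Yes, on the curve


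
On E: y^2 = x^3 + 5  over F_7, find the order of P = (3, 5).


Compute successive multiples of P until we hit O:
  1P = (3, 5)
  2P = (5, 5)
  3P = (6, 2)
  4P = (6, 5)
  5P = (5, 2)
  6P = (3, 2)
  7P = O

ord(P) = 7


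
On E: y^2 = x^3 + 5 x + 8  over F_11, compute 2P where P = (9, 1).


Doubling: s = (3 x1^2 + a) / (2 y1)
s = (3*9^2 + 5) / (2*1) mod 11 = 3
x3 = s^2 - 2 x1 mod 11 = 3^2 - 2*9 = 2
y3 = s (x1 - x3) - y1 mod 11 = 3 * (9 - 2) - 1 = 9

2P = (2, 9)


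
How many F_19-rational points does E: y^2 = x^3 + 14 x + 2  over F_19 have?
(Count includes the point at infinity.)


For each x in F_19, count y with y^2 = x^3 + 14 x + 2 mod 19:
  x = 1: RHS = 17, y in [6, 13]  -> 2 point(s)
  x = 2: RHS = 0, y in [0]  -> 1 point(s)
  x = 5: RHS = 7, y in [8, 11]  -> 2 point(s)
  x = 6: RHS = 17, y in [6, 13]  -> 2 point(s)
  x = 7: RHS = 6, y in [5, 14]  -> 2 point(s)
  x = 11: RHS = 5, y in [9, 10]  -> 2 point(s)
  x = 12: RHS = 17, y in [6, 13]  -> 2 point(s)
  x = 13: RHS = 6, y in [5, 14]  -> 2 point(s)
  x = 14: RHS = 16, y in [4, 15]  -> 2 point(s)
  x = 16: RHS = 9, y in [3, 16]  -> 2 point(s)
  x = 17: RHS = 4, y in [2, 17]  -> 2 point(s)
  x = 18: RHS = 6, y in [5, 14]  -> 2 point(s)
Affine points: 23. Add the point at infinity: total = 24.

#E(F_19) = 24


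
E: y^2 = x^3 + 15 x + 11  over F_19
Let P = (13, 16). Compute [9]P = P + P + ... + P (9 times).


k = 9 = 1001_2 (binary, LSB first: 1001)
Double-and-add from P = (13, 16):
  bit 0 = 1: acc = O + (13, 16) = (13, 16)
  bit 1 = 0: acc unchanged = (13, 16)
  bit 2 = 0: acc unchanged = (13, 16)
  bit 3 = 1: acc = (13, 16) + (17, 7) = (0, 7)

9P = (0, 7)


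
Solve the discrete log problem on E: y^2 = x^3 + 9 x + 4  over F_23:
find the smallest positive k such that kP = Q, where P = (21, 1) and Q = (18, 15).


Enumerate multiples of P until we hit Q = (18, 15):
  1P = (21, 1)
  2P = (5, 6)
  3P = (13, 8)
  4P = (16, 9)
  5P = (18, 8)
  6P = (15, 8)
  7P = (12, 0)
  8P = (15, 15)
  9P = (18, 15)
Match found at i = 9.

k = 9


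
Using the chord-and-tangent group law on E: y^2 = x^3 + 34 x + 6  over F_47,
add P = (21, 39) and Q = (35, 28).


P != Q, so use the chord formula.
s = (y2 - y1) / (x2 - x1) = (36) / (14) mod 47 = 16
x3 = s^2 - x1 - x2 mod 47 = 16^2 - 21 - 35 = 12
y3 = s (x1 - x3) - y1 mod 47 = 16 * (21 - 12) - 39 = 11

P + Q = (12, 11)


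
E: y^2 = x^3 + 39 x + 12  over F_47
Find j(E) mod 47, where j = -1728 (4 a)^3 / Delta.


Delta = -16(4 a^3 + 27 b^2) mod 47 = 29
-1728 * (4 a)^3 = -1728 * (4*39)^3 mod 47 = 42
j = 42 * 29^(-1) mod 47 = 29

j = 29 (mod 47)


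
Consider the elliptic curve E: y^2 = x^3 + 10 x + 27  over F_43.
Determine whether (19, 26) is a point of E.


Check whether y^2 = x^3 + 10 x + 27 (mod 43) for (x, y) = (19, 26).
LHS: y^2 = 26^2 mod 43 = 31
RHS: x^3 + 10 x + 27 = 19^3 + 10*19 + 27 mod 43 = 24
LHS != RHS

No, not on the curve


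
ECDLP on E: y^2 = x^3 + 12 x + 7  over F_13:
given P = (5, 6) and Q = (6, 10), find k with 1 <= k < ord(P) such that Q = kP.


Enumerate multiples of P until we hit Q = (6, 10):
  1P = (5, 6)
  2P = (6, 3)
  3P = (11, 12)
  4P = (11, 1)
  5P = (6, 10)
Match found at i = 5.

k = 5


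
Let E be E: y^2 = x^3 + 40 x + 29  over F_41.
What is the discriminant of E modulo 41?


4 a^3 + 27 b^2 = 4*40^3 + 27*29^2 = 256000 + 22707 = 278707
Delta = -16 * (278707) = -4459312
Delta mod 41 = 12

Delta = 12 (mod 41)


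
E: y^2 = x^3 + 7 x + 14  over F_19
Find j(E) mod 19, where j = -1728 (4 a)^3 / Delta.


Delta = -16(4 a^3 + 27 b^2) mod 19 = 4
-1728 * (4 a)^3 = -1728 * (4*7)^3 mod 19 = 7
j = 7 * 4^(-1) mod 19 = 16

j = 16 (mod 19)


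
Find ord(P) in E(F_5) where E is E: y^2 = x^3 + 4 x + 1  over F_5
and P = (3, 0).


Compute successive multiples of P until we hit O:
  1P = (3, 0)
  2P = O

ord(P) = 2


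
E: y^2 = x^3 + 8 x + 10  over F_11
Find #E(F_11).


For each x in F_11, count y with y^2 = x^3 + 8 x + 10 mod 11:
  x = 2: RHS = 1, y in [1, 10]  -> 2 point(s)
  x = 8: RHS = 3, y in [5, 6]  -> 2 point(s)
  x = 10: RHS = 1, y in [1, 10]  -> 2 point(s)
Affine points: 6. Add the point at infinity: total = 7.

#E(F_11) = 7


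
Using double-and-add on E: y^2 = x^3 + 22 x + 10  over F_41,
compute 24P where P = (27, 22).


k = 24 = 11000_2 (binary, LSB first: 00011)
Double-and-add from P = (27, 22):
  bit 0 = 0: acc unchanged = O
  bit 1 = 0: acc unchanged = O
  bit 2 = 0: acc unchanged = O
  bit 3 = 1: acc = O + (20, 2) = (20, 2)
  bit 4 = 1: acc = (20, 2) + (5, 9) = (0, 16)

24P = (0, 16)


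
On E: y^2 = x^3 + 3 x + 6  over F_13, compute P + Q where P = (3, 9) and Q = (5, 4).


P != Q, so use the chord formula.
s = (y2 - y1) / (x2 - x1) = (8) / (2) mod 13 = 4
x3 = s^2 - x1 - x2 mod 13 = 4^2 - 3 - 5 = 8
y3 = s (x1 - x3) - y1 mod 13 = 4 * (3 - 8) - 9 = 10

P + Q = (8, 10)


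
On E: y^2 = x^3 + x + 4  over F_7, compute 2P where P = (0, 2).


Doubling: s = (3 x1^2 + a) / (2 y1)
s = (3*0^2 + 1) / (2*2) mod 7 = 2
x3 = s^2 - 2 x1 mod 7 = 2^2 - 2*0 = 4
y3 = s (x1 - x3) - y1 mod 7 = 2 * (0 - 4) - 2 = 4

2P = (4, 4)


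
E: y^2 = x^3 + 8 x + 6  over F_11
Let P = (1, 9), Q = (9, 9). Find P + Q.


P != Q, so use the chord formula.
s = (y2 - y1) / (x2 - x1) = (0) / (8) mod 11 = 0
x3 = s^2 - x1 - x2 mod 11 = 0^2 - 1 - 9 = 1
y3 = s (x1 - x3) - y1 mod 11 = 0 * (1 - 1) - 9 = 2

P + Q = (1, 2)


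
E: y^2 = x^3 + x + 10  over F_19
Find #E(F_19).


For each x in F_19, count y with y^2 = x^3 + 1 x + 10 mod 19:
  x = 2: RHS = 1, y in [1, 18]  -> 2 point(s)
  x = 5: RHS = 7, y in [8, 11]  -> 2 point(s)
  x = 6: RHS = 4, y in [2, 17]  -> 2 point(s)
  x = 8: RHS = 17, y in [6, 13]  -> 2 point(s)
  x = 9: RHS = 7, y in [8, 11]  -> 2 point(s)
  x = 13: RHS = 16, y in [4, 15]  -> 2 point(s)
  x = 17: RHS = 0, y in [0]  -> 1 point(s)
Affine points: 13. Add the point at infinity: total = 14.

#E(F_19) = 14


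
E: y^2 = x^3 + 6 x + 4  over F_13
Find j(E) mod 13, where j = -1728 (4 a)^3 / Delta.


Delta = -16(4 a^3 + 27 b^2) mod 13 = 12
-1728 * (4 a)^3 = -1728 * (4*6)^3 mod 13 = 5
j = 5 * 12^(-1) mod 13 = 8

j = 8 (mod 13)


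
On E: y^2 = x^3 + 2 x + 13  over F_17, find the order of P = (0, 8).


Compute successive multiples of P until we hit O:
  1P = (0, 8)
  2P = (4, 0)
  3P = (0, 9)
  4P = O

ord(P) = 4


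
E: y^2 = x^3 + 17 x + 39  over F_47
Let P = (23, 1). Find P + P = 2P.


Doubling: s = (3 x1^2 + a) / (2 y1)
s = (3*23^2 + 17) / (2*1) mod 47 = 3
x3 = s^2 - 2 x1 mod 47 = 3^2 - 2*23 = 10
y3 = s (x1 - x3) - y1 mod 47 = 3 * (23 - 10) - 1 = 38

2P = (10, 38)


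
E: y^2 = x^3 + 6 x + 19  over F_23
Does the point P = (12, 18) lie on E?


Check whether y^2 = x^3 + 6 x + 19 (mod 23) for (x, y) = (12, 18).
LHS: y^2 = 18^2 mod 23 = 2
RHS: x^3 + 6 x + 19 = 12^3 + 6*12 + 19 mod 23 = 2
LHS = RHS

Yes, on the curve


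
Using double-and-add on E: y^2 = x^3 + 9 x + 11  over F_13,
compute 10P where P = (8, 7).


k = 10 = 1010_2 (binary, LSB first: 0101)
Double-and-add from P = (8, 7):
  bit 0 = 0: acc unchanged = O
  bit 1 = 1: acc = O + (7, 12) = (7, 12)
  bit 2 = 0: acc unchanged = (7, 12)
  bit 3 = 1: acc = (7, 12) + (12, 12) = (7, 1)

10P = (7, 1)


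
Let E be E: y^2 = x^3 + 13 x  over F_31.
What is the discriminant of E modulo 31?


4 a^3 + 27 b^2 = 4*13^3 + 27*0^2 = 8788 + 0 = 8788
Delta = -16 * (8788) = -140608
Delta mod 31 = 8

Delta = 8 (mod 31)


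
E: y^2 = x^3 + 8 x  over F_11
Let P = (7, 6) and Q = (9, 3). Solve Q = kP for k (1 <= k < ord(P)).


Enumerate multiples of P until we hit Q = (9, 3):
  1P = (7, 6)
  2P = (9, 3)
Match found at i = 2.

k = 2


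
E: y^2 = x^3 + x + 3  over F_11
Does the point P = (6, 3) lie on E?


Check whether y^2 = x^3 + 1 x + 3 (mod 11) for (x, y) = (6, 3).
LHS: y^2 = 3^2 mod 11 = 9
RHS: x^3 + 1 x + 3 = 6^3 + 1*6 + 3 mod 11 = 5
LHS != RHS

No, not on the curve


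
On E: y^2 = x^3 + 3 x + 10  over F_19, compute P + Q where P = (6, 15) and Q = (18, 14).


P != Q, so use the chord formula.
s = (y2 - y1) / (x2 - x1) = (18) / (12) mod 19 = 11
x3 = s^2 - x1 - x2 mod 19 = 11^2 - 6 - 18 = 2
y3 = s (x1 - x3) - y1 mod 19 = 11 * (6 - 2) - 15 = 10

P + Q = (2, 10)


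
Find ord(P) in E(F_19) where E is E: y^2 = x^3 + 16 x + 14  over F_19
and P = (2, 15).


Compute successive multiples of P until we hit O:
  1P = (2, 15)
  2P = (13, 14)
  3P = (15, 0)
  4P = (13, 5)
  5P = (2, 4)
  6P = O

ord(P) = 6


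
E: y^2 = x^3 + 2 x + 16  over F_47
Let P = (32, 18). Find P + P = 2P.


Doubling: s = (3 x1^2 + a) / (2 y1)
s = (3*32^2 + 2) / (2*18) mod 47 = 41
x3 = s^2 - 2 x1 mod 47 = 41^2 - 2*32 = 19
y3 = s (x1 - x3) - y1 mod 47 = 41 * (32 - 19) - 18 = 45

2P = (19, 45)


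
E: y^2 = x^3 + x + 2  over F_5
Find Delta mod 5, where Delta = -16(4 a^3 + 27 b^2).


4 a^3 + 27 b^2 = 4*1^3 + 27*2^2 = 4 + 108 = 112
Delta = -16 * (112) = -1792
Delta mod 5 = 3

Delta = 3 (mod 5)


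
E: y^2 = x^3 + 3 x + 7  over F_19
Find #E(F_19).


For each x in F_19, count y with y^2 = x^3 + 3 x + 7 mod 19:
  x = 0: RHS = 7, y in [8, 11]  -> 2 point(s)
  x = 1: RHS = 11, y in [7, 12]  -> 2 point(s)
  x = 3: RHS = 5, y in [9, 10]  -> 2 point(s)
  x = 4: RHS = 7, y in [8, 11]  -> 2 point(s)
  x = 8: RHS = 11, y in [7, 12]  -> 2 point(s)
  x = 10: RHS = 11, y in [7, 12]  -> 2 point(s)
  x = 12: RHS = 4, y in [2, 17]  -> 2 point(s)
  x = 13: RHS = 1, y in [1, 18]  -> 2 point(s)
  x = 14: RHS = 0, y in [0]  -> 1 point(s)
  x = 15: RHS = 7, y in [8, 11]  -> 2 point(s)
  x = 16: RHS = 9, y in [3, 16]  -> 2 point(s)
Affine points: 21. Add the point at infinity: total = 22.

#E(F_19) = 22


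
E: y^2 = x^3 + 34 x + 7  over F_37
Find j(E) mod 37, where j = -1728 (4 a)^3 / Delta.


Delta = -16(4 a^3 + 27 b^2) mod 37 = 22
-1728 * (4 a)^3 = -1728 * (4*34)^3 mod 37 = 10
j = 10 * 22^(-1) mod 37 = 24

j = 24 (mod 37)


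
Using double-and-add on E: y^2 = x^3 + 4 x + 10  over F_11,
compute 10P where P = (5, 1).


k = 10 = 1010_2 (binary, LSB first: 0101)
Double-and-add from P = (5, 1):
  bit 0 = 0: acc unchanged = O
  bit 1 = 1: acc = O + (2, 2) = (2, 2)
  bit 2 = 0: acc unchanged = (2, 2)
  bit 3 = 1: acc = (2, 2) + (10, 7) = (3, 7)

10P = (3, 7)


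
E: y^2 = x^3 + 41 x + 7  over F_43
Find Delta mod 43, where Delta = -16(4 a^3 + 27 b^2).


4 a^3 + 27 b^2 = 4*41^3 + 27*7^2 = 275684 + 1323 = 277007
Delta = -16 * (277007) = -4432112
Delta mod 43 = 27

Delta = 27 (mod 43)


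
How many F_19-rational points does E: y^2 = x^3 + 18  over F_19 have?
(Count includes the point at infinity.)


For each x in F_19, count y with y^2 = x^3 + 0 x + 18 mod 19:
  x = 1: RHS = 0, y in [0]  -> 1 point(s)
  x = 2: RHS = 7, y in [8, 11]  -> 2 point(s)
  x = 3: RHS = 7, y in [8, 11]  -> 2 point(s)
  x = 4: RHS = 6, y in [5, 14]  -> 2 point(s)
  x = 6: RHS = 6, y in [5, 14]  -> 2 point(s)
  x = 7: RHS = 0, y in [0]  -> 1 point(s)
  x = 8: RHS = 17, y in [6, 13]  -> 2 point(s)
  x = 9: RHS = 6, y in [5, 14]  -> 2 point(s)
  x = 10: RHS = 11, y in [7, 12]  -> 2 point(s)
  x = 11: RHS = 0, y in [0]  -> 1 point(s)
  x = 12: RHS = 17, y in [6, 13]  -> 2 point(s)
  x = 13: RHS = 11, y in [7, 12]  -> 2 point(s)
  x = 14: RHS = 7, y in [8, 11]  -> 2 point(s)
  x = 15: RHS = 11, y in [7, 12]  -> 2 point(s)
  x = 18: RHS = 17, y in [6, 13]  -> 2 point(s)
Affine points: 27. Add the point at infinity: total = 28.

#E(F_19) = 28


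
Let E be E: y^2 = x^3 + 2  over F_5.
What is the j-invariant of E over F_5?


Delta = -16(4 a^3 + 27 b^2) mod 5 = 2
-1728 * (4 a)^3 = -1728 * (4*0)^3 mod 5 = 0
j = 0 * 2^(-1) mod 5 = 0

j = 0 (mod 5)


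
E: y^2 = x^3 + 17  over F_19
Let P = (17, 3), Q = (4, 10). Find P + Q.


P != Q, so use the chord formula.
s = (y2 - y1) / (x2 - x1) = (7) / (6) mod 19 = 17
x3 = s^2 - x1 - x2 mod 19 = 17^2 - 17 - 4 = 2
y3 = s (x1 - x3) - y1 mod 19 = 17 * (17 - 2) - 3 = 5

P + Q = (2, 5)


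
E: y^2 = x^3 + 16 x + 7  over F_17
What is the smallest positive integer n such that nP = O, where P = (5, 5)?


Compute successive multiples of P until we hit O:
  1P = (5, 5)
  2P = (6, 8)
  3P = (15, 16)
  4P = (13, 10)
  5P = (14, 0)
  6P = (13, 7)
  7P = (15, 1)
  8P = (6, 9)
  ... (continuing to 10P)
  10P = O

ord(P) = 10


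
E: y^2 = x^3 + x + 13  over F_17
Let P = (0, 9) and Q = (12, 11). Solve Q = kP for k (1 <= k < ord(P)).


Enumerate multiples of P until we hit Q = (12, 11):
  1P = (0, 9)
  2P = (1, 7)
  3P = (3, 14)
  4P = (13, 9)
  5P = (4, 8)
  6P = (12, 11)
Match found at i = 6.

k = 6


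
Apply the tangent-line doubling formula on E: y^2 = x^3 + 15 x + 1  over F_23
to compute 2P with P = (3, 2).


Doubling: s = (3 x1^2 + a) / (2 y1)
s = (3*3^2 + 15) / (2*2) mod 23 = 22
x3 = s^2 - 2 x1 mod 23 = 22^2 - 2*3 = 18
y3 = s (x1 - x3) - y1 mod 23 = 22 * (3 - 18) - 2 = 13

2P = (18, 13)


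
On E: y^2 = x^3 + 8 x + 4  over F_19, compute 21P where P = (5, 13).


k = 21 = 10101_2 (binary, LSB first: 10101)
Double-and-add from P = (5, 13):
  bit 0 = 1: acc = O + (5, 13) = (5, 13)
  bit 1 = 0: acc unchanged = (5, 13)
  bit 2 = 1: acc = (5, 13) + (3, 13) = (11, 6)
  bit 3 = 0: acc unchanged = (11, 6)
  bit 4 = 1: acc = (11, 6) + (4, 9) = (10, 18)

21P = (10, 18)


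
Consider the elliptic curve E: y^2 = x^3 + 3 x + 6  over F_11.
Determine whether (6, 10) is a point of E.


Check whether y^2 = x^3 + 3 x + 6 (mod 11) for (x, y) = (6, 10).
LHS: y^2 = 10^2 mod 11 = 1
RHS: x^3 + 3 x + 6 = 6^3 + 3*6 + 6 mod 11 = 9
LHS != RHS

No, not on the curve


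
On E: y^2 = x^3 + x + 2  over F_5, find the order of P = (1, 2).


Compute successive multiples of P until we hit O:
  1P = (1, 2)
  2P = (4, 0)
  3P = (1, 3)
  4P = O

ord(P) = 4


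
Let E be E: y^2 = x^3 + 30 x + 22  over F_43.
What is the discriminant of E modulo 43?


4 a^3 + 27 b^2 = 4*30^3 + 27*22^2 = 108000 + 13068 = 121068
Delta = -16 * (121068) = -1937088
Delta mod 43 = 19

Delta = 19 (mod 43)


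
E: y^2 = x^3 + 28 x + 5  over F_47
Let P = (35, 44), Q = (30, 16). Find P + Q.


P != Q, so use the chord formula.
s = (y2 - y1) / (x2 - x1) = (19) / (42) mod 47 = 15
x3 = s^2 - x1 - x2 mod 47 = 15^2 - 35 - 30 = 19
y3 = s (x1 - x3) - y1 mod 47 = 15 * (35 - 19) - 44 = 8

P + Q = (19, 8)


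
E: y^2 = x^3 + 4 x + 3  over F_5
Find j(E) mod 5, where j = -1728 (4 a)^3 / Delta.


Delta = -16(4 a^3 + 27 b^2) mod 5 = 1
-1728 * (4 a)^3 = -1728 * (4*4)^3 mod 5 = 2
j = 2 * 1^(-1) mod 5 = 2

j = 2 (mod 5)


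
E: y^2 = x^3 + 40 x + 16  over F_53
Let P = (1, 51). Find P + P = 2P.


Doubling: s = (3 x1^2 + a) / (2 y1)
s = (3*1^2 + 40) / (2*51) mod 53 = 29
x3 = s^2 - 2 x1 mod 53 = 29^2 - 2*1 = 44
y3 = s (x1 - x3) - y1 mod 53 = 29 * (1 - 44) - 51 = 27

2P = (44, 27)


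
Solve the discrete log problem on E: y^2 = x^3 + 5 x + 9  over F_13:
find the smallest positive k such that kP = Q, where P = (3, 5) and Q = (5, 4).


Enumerate multiples of P until we hit Q = (5, 4):
  1P = (3, 5)
  2P = (11, 11)
  3P = (2, 12)
  4P = (5, 9)
  5P = (9, 9)
  6P = (0, 10)
  7P = (7, 6)
  8P = (12, 9)
  9P = (12, 4)
  10P = (7, 7)
  11P = (0, 3)
  12P = (9, 4)
  13P = (5, 4)
Match found at i = 13.

k = 13


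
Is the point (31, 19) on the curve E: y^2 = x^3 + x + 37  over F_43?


Check whether y^2 = x^3 + 1 x + 37 (mod 43) for (x, y) = (31, 19).
LHS: y^2 = 19^2 mod 43 = 17
RHS: x^3 + 1 x + 37 = 31^3 + 1*31 + 37 mod 43 = 17
LHS = RHS

Yes, on the curve


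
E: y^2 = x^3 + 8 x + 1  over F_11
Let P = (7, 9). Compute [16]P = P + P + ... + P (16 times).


k = 16 = 10000_2 (binary, LSB first: 00001)
Double-and-add from P = (7, 9):
  bit 0 = 0: acc unchanged = O
  bit 1 = 0: acc unchanged = O
  bit 2 = 0: acc unchanged = O
  bit 3 = 0: acc unchanged = O
  bit 4 = 1: acc = O + (7, 2) = (7, 2)

16P = (7, 2)


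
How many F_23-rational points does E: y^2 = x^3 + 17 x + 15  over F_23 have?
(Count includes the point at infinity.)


For each x in F_23, count y with y^2 = x^3 + 17 x + 15 mod 23:
  x = 3: RHS = 1, y in [1, 22]  -> 2 point(s)
  x = 4: RHS = 9, y in [3, 20]  -> 2 point(s)
  x = 5: RHS = 18, y in [8, 15]  -> 2 point(s)
  x = 9: RHS = 0, y in [0]  -> 1 point(s)
  x = 10: RHS = 12, y in [9, 14]  -> 2 point(s)
  x = 13: RHS = 18, y in [8, 15]  -> 2 point(s)
  x = 16: RHS = 13, y in [6, 17]  -> 2 point(s)
  x = 18: RHS = 12, y in [9, 14]  -> 2 point(s)
  x = 20: RHS = 6, y in [11, 12]  -> 2 point(s)
Affine points: 17. Add the point at infinity: total = 18.

#E(F_23) = 18


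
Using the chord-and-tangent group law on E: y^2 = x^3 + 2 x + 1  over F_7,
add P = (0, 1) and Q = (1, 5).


P != Q, so use the chord formula.
s = (y2 - y1) / (x2 - x1) = (4) / (1) mod 7 = 4
x3 = s^2 - x1 - x2 mod 7 = 4^2 - 0 - 1 = 1
y3 = s (x1 - x3) - y1 mod 7 = 4 * (0 - 1) - 1 = 2

P + Q = (1, 2)


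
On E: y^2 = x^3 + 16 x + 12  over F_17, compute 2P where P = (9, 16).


Doubling: s = (3 x1^2 + a) / (2 y1)
s = (3*9^2 + 16) / (2*16) mod 17 = 15
x3 = s^2 - 2 x1 mod 17 = 15^2 - 2*9 = 3
y3 = s (x1 - x3) - y1 mod 17 = 15 * (9 - 3) - 16 = 6

2P = (3, 6)


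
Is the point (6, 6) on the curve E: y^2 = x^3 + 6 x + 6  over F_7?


Check whether y^2 = x^3 + 6 x + 6 (mod 7) for (x, y) = (6, 6).
LHS: y^2 = 6^2 mod 7 = 1
RHS: x^3 + 6 x + 6 = 6^3 + 6*6 + 6 mod 7 = 6
LHS != RHS

No, not on the curve


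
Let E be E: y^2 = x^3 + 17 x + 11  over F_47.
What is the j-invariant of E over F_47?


Delta = -16(4 a^3 + 27 b^2) mod 47 = 37
-1728 * (4 a)^3 = -1728 * (4*17)^3 mod 47 = 22
j = 22 * 37^(-1) mod 47 = 26

j = 26 (mod 47)


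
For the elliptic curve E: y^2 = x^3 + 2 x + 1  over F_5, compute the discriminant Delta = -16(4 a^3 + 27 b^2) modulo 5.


4 a^3 + 27 b^2 = 4*2^3 + 27*1^2 = 32 + 27 = 59
Delta = -16 * (59) = -944
Delta mod 5 = 1

Delta = 1 (mod 5)


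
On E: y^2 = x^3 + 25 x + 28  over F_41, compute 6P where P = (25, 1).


k = 6 = 110_2 (binary, LSB first: 011)
Double-and-add from P = (25, 1):
  bit 0 = 0: acc unchanged = O
  bit 1 = 1: acc = O + (40, 17) = (40, 17)
  bit 2 = 1: acc = (40, 17) + (18, 18) = (29, 3)

6P = (29, 3)


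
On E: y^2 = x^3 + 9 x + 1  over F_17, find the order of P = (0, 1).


Compute successive multiples of P until we hit O:
  1P = (0, 1)
  2P = (16, 12)
  3P = (3, 15)
  4P = (15, 14)
  5P = (6, 4)
  6P = (7, 4)
  7P = (14, 10)
  8P = (12, 1)
  ... (continuing to 21P)
  21P = O

ord(P) = 21


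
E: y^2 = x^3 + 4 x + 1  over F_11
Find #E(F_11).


For each x in F_11, count y with y^2 = x^3 + 4 x + 1 mod 11:
  x = 0: RHS = 1, y in [1, 10]  -> 2 point(s)
  x = 4: RHS = 4, y in [2, 9]  -> 2 point(s)
  x = 5: RHS = 3, y in [5, 6]  -> 2 point(s)
  x = 7: RHS = 9, y in [3, 8]  -> 2 point(s)
Affine points: 8. Add the point at infinity: total = 9.

#E(F_11) = 9


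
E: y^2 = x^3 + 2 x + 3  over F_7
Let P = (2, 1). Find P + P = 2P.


Doubling: s = (3 x1^2 + a) / (2 y1)
s = (3*2^2 + 2) / (2*1) mod 7 = 0
x3 = s^2 - 2 x1 mod 7 = 0^2 - 2*2 = 3
y3 = s (x1 - x3) - y1 mod 7 = 0 * (2 - 3) - 1 = 6

2P = (3, 6)


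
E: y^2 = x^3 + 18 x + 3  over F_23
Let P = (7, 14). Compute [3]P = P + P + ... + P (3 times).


k = 3 = 11_2 (binary, LSB first: 11)
Double-and-add from P = (7, 14):
  bit 0 = 1: acc = O + (7, 14) = (7, 14)
  bit 1 = 1: acc = (7, 14) + (17, 1) = (0, 16)

3P = (0, 16)


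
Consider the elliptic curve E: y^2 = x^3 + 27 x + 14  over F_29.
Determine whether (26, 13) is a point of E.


Check whether y^2 = x^3 + 27 x + 14 (mod 29) for (x, y) = (26, 13).
LHS: y^2 = 13^2 mod 29 = 24
RHS: x^3 + 27 x + 14 = 26^3 + 27*26 + 14 mod 29 = 22
LHS != RHS

No, not on the curve


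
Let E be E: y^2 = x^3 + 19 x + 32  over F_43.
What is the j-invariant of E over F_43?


Delta = -16(4 a^3 + 27 b^2) mod 43 = 27
-1728 * (4 a)^3 = -1728 * (4*19)^3 mod 43 = 2
j = 2 * 27^(-1) mod 43 = 16

j = 16 (mod 43)


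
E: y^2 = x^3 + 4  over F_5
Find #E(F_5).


For each x in F_5, count y with y^2 = x^3 + 0 x + 4 mod 5:
  x = 0: RHS = 4, y in [2, 3]  -> 2 point(s)
  x = 1: RHS = 0, y in [0]  -> 1 point(s)
  x = 3: RHS = 1, y in [1, 4]  -> 2 point(s)
Affine points: 5. Add the point at infinity: total = 6.

#E(F_5) = 6


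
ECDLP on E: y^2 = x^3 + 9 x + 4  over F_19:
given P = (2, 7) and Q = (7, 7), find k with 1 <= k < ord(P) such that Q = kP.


Enumerate multiples of P until we hit Q = (7, 7):
  1P = (2, 7)
  2P = (3, 1)
  3P = (12, 15)
  4P = (14, 10)
  5P = (9, 15)
  6P = (0, 17)
  7P = (4, 3)
  8P = (17, 4)
  9P = (16, 11)
  10P = (10, 7)
  11P = (7, 12)
  12P = (11, 3)
  13P = (13, 0)
  14P = (11, 16)
  15P = (7, 7)
Match found at i = 15.

k = 15
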